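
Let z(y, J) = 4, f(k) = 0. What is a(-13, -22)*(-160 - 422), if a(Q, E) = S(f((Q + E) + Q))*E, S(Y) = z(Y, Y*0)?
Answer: 51216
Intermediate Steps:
S(Y) = 4
a(Q, E) = 4*E
a(-13, -22)*(-160 - 422) = (4*(-22))*(-160 - 422) = -88*(-582) = 51216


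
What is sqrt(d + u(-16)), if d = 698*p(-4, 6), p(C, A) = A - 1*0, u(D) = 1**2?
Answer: sqrt(4189) ≈ 64.723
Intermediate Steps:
u(D) = 1
p(C, A) = A (p(C, A) = A + 0 = A)
d = 4188 (d = 698*6 = 4188)
sqrt(d + u(-16)) = sqrt(4188 + 1) = sqrt(4189)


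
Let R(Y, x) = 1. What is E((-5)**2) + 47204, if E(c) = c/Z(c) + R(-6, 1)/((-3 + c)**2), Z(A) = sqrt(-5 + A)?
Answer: 22846737/484 + 5*sqrt(5)/2 ≈ 47210.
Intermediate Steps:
E(c) = (-3 + c)**(-2) + c/sqrt(-5 + c) (E(c) = c/(sqrt(-5 + c)) + 1/(-3 + c)**2 = c/sqrt(-5 + c) + 1/(-3 + c)**2 = c/sqrt(-5 + c) + (-3 + c)**(-2) = (-3 + c)**(-2) + c/sqrt(-5 + c))
E((-5)**2) + 47204 = ((-3 + (-5)**2)**(-2) + (-5)**2/sqrt(-5 + (-5)**2)) + 47204 = ((-3 + 25)**(-2) + 25/sqrt(-5 + 25)) + 47204 = (22**(-2) + 25/sqrt(20)) + 47204 = (1/484 + 25*(sqrt(5)/10)) + 47204 = (1/484 + 5*sqrt(5)/2) + 47204 = 22846737/484 + 5*sqrt(5)/2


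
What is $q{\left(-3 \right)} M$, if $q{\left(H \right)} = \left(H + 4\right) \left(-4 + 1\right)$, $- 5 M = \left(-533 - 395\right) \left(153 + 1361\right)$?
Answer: $- \frac{4214976}{5} \approx -8.43 \cdot 10^{5}$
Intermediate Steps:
$M = \frac{1404992}{5}$ ($M = - \frac{\left(-533 - 395\right) \left(153 + 1361\right)}{5} = - \frac{\left(-928\right) 1514}{5} = \left(- \frac{1}{5}\right) \left(-1404992\right) = \frac{1404992}{5} \approx 2.81 \cdot 10^{5}$)
$q{\left(H \right)} = -12 - 3 H$ ($q{\left(H \right)} = \left(4 + H\right) \left(-3\right) = -12 - 3 H$)
$q{\left(-3 \right)} M = \left(-12 - -9\right) \frac{1404992}{5} = \left(-12 + 9\right) \frac{1404992}{5} = \left(-3\right) \frac{1404992}{5} = - \frac{4214976}{5}$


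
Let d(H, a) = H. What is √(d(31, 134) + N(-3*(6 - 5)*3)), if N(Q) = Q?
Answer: √22 ≈ 4.6904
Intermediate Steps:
√(d(31, 134) + N(-3*(6 - 5)*3)) = √(31 - 3*(6 - 5)*3) = √(31 - 3*3) = √(31 - 9) = √22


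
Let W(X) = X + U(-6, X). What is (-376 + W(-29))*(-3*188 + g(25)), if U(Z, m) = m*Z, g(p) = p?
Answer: 124509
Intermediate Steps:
U(Z, m) = Z*m
W(X) = -5*X (W(X) = X - 6*X = -5*X)
(-376 + W(-29))*(-3*188 + g(25)) = (-376 - 5*(-29))*(-3*188 + 25) = (-376 + 145)*(-564 + 25) = -231*(-539) = 124509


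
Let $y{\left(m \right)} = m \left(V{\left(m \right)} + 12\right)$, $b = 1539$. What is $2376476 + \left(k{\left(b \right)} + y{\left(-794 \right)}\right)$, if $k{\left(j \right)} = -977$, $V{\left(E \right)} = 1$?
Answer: $2365177$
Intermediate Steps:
$y{\left(m \right)} = 13 m$ ($y{\left(m \right)} = m \left(1 + 12\right) = m 13 = 13 m$)
$2376476 + \left(k{\left(b \right)} + y{\left(-794 \right)}\right) = 2376476 + \left(-977 + 13 \left(-794\right)\right) = 2376476 - 11299 = 2365177$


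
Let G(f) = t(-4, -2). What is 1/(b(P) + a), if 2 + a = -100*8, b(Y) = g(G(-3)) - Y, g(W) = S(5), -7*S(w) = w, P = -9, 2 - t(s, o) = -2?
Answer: -7/5556 ≈ -0.0012599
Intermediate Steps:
t(s, o) = 4 (t(s, o) = 2 - 1*(-2) = 2 + 2 = 4)
G(f) = 4
S(w) = -w/7
g(W) = -5/7 (g(W) = -1/7*5 = -5/7)
b(Y) = -5/7 - Y
a = -802 (a = -2 - 100*8 = -2 - 800 = -802)
1/(b(P) + a) = 1/((-5/7 - 1*(-9)) - 802) = 1/((-5/7 + 9) - 802) = 1/(58/7 - 802) = 1/(-5556/7) = -7/5556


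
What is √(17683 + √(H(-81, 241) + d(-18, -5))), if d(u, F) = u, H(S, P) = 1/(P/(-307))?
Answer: √(1027046323 + 241*I*√1119445)/241 ≈ 132.98 + 0.016507*I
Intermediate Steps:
H(S, P) = -307/P (H(S, P) = 1/(P*(-1/307)) = 1/(-P/307) = -307/P)
√(17683 + √(H(-81, 241) + d(-18, -5))) = √(17683 + √(-307/241 - 18)) = √(17683 + √(-4645/241)) = √(17683 + I*√1119445/241)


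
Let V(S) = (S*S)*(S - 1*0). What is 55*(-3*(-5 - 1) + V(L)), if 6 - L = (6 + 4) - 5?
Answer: 1045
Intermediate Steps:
L = 1 (L = 6 - ((6 + 4) - 5) = 6 - (10 - 5) = 6 - 1*5 = 6 - 5 = 1)
V(S) = S**3 (V(S) = S**2*(S + 0) = S**2*S = S**3)
55*(-3*(-5 - 1) + V(L)) = 55*(-3*(-5 - 1) + 1**3) = 55*(-3*(-6) + 1) = 55*(18 + 1) = 55*19 = 1045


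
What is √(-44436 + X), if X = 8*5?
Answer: 2*I*√11099 ≈ 210.7*I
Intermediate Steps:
X = 40
√(-44436 + X) = √(-44436 + 40) = √(-44396) = 2*I*√11099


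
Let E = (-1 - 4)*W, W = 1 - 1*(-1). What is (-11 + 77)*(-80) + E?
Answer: -5290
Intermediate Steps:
W = 2 (W = 1 + 1 = 2)
E = -10 (E = (-1 - 4)*2 = -5*2 = -10)
(-11 + 77)*(-80) + E = (-11 + 77)*(-80) - 10 = 66*(-80) - 10 = -5280 - 10 = -5290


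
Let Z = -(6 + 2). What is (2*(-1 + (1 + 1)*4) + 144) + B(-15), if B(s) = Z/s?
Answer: 2378/15 ≈ 158.53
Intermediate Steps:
Z = -8 (Z = -1*8 = -8)
B(s) = -8/s
(2*(-1 + (1 + 1)*4) + 144) + B(-15) = (2*(-1 + (1 + 1)*4) + 144) - 8/(-15) = (2*(-1 + 2*4) + 144) - 8*(-1/15) = (2*(-1 + 8) + 144) + 8/15 = (2*7 + 144) + 8/15 = (14 + 144) + 8/15 = 158 + 8/15 = 2378/15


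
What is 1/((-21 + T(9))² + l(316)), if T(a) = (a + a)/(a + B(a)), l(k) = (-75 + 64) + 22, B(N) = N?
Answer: 1/411 ≈ 0.0024331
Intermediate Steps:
l(k) = 11 (l(k) = -11 + 22 = 11)
T(a) = 1 (T(a) = (a + a)/(a + a) = (2*a)/((2*a)) = (2*a)*(1/(2*a)) = 1)
1/((-21 + T(9))² + l(316)) = 1/((-21 + 1)² + 11) = 1/((-20)² + 11) = 1/(400 + 11) = 1/411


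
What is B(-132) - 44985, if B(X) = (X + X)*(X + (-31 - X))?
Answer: -36801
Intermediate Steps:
B(X) = -62*X (B(X) = (2*X)*(-31) = -62*X)
B(-132) - 44985 = -62*(-132) - 44985 = 8184 - 44985 = -36801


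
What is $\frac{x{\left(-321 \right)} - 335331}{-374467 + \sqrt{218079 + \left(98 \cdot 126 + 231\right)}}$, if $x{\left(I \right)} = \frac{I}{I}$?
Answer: $\frac{125570019110}{140225303431} + \frac{335330 \sqrt{230658}}{140225303431} \approx 0.89664$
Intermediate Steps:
$x{\left(I \right)} = 1$
$\frac{x{\left(-321 \right)} - 335331}{-374467 + \sqrt{218079 + \left(98 \cdot 126 + 231\right)}} = \frac{1 - 335331}{-374467 + \sqrt{218079 + \left(98 \cdot 126 + 231\right)}} = - \frac{335330}{-374467 + \sqrt{218079 + \left(12348 + 231\right)}} = - \frac{335330}{-374467 + \sqrt{218079 + 12579}} = - \frac{335330}{-374467 + \sqrt{230658}}$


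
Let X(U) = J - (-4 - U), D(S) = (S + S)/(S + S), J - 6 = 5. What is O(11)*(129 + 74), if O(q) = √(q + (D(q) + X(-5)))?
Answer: 203*√22 ≈ 952.15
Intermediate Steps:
J = 11 (J = 6 + 5 = 11)
D(S) = 1 (D(S) = (2*S)/((2*S)) = (2*S)*(1/(2*S)) = 1)
X(U) = 15 + U (X(U) = 11 - (-4 - U) = 11 + (4 + U) = 15 + U)
O(q) = √(11 + q) (O(q) = √(q + (1 + (15 - 5))) = √(q + (1 + 10)) = √(q + 11) = √(11 + q))
O(11)*(129 + 74) = √(11 + 11)*(129 + 74) = √22*203 = 203*√22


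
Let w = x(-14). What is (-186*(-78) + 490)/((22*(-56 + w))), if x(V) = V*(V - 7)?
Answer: 7499/2618 ≈ 2.8644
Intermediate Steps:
x(V) = V*(-7 + V)
w = 294 (w = -14*(-7 - 14) = -14*(-21) = 294)
(-186*(-78) + 490)/((22*(-56 + w))) = (-186*(-78) + 490)/((22*(-56 + 294))) = (14508 + 490)/((22*238)) = 14998/5236 = 14998*(1/5236) = 7499/2618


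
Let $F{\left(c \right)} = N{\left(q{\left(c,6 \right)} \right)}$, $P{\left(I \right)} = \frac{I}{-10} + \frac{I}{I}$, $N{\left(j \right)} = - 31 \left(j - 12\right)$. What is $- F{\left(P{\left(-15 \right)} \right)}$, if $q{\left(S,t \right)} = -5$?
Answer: $-527$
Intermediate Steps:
$N{\left(j \right)} = 372 - 31 j$ ($N{\left(j \right)} = - 31 \left(-12 + j\right) = 372 - 31 j$)
$P{\left(I \right)} = 1 - \frac{I}{10}$ ($P{\left(I \right)} = I \left(- \frac{1}{10}\right) + 1 = - \frac{I}{10} + 1 = 1 - \frac{I}{10}$)
$F{\left(c \right)} = 527$ ($F{\left(c \right)} = 372 - -155 = 372 + 155 = 527$)
$- F{\left(P{\left(-15 \right)} \right)} = \left(-1\right) 527 = -527$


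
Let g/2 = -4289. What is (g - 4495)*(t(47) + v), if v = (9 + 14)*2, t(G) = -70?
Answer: 313752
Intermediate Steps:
g = -8578 (g = 2*(-4289) = -8578)
v = 46 (v = 23*2 = 46)
(g - 4495)*(t(47) + v) = (-8578 - 4495)*(-70 + 46) = -13073*(-24) = 313752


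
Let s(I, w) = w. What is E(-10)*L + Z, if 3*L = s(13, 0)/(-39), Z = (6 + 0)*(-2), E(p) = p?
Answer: -12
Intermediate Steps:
Z = -12 (Z = 6*(-2) = -12)
L = 0 (L = (0/(-39))/3 = (0*(-1/39))/3 = (⅓)*0 = 0)
E(-10)*L + Z = -10*0 - 12 = 0 - 12 = -12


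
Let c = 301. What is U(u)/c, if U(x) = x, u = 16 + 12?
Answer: 4/43 ≈ 0.093023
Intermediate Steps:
u = 28
U(u)/c = 28/301 = 28*(1/301) = 4/43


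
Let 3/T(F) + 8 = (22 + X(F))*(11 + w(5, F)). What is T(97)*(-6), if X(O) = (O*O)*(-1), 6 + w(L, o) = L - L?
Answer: 18/46943 ≈ 0.00038344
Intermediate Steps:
w(L, o) = -6 (w(L, o) = -6 + (L - L) = -6 + 0 = -6)
X(O) = -O**2 (X(O) = O**2*(-1) = -O**2)
T(F) = 3/(102 - 5*F**2) (T(F) = 3/(-8 + (22 - F**2)*(11 - 6)) = 3/(-8 + (22 - F**2)*5) = 3/(-8 + (110 - 5*F**2)) = 3/(102 - 5*F**2))
T(97)*(-6) = (3/(102 - 5*97**2))*(-6) = (3/(102 - 5*9409))*(-6) = (3/(102 - 47045))*(-6) = (3/(-46943))*(-6) = (3*(-1/46943))*(-6) = -3/46943*(-6) = 18/46943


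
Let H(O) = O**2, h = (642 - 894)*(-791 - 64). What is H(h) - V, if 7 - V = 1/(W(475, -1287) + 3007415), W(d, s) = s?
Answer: 139553514994041905/3006128 ≈ 4.6423e+10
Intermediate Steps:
h = 215460 (h = -252*(-855) = 215460)
V = 21042895/3006128 (V = 7 - 1/(-1287 + 3007415) = 7 - 1/3006128 = 21042895/3006128 ≈ 7.0000)
H(h) - V = 215460**2 - 1*21042895/3006128 = 46423011600 - 21042895/3006128 = 139553514994041905/3006128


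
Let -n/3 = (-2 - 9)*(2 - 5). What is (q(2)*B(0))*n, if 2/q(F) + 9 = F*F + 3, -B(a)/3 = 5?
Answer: -1485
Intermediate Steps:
B(a) = -15 (B(a) = -3*5 = -15)
n = -99 (n = -3*(-2 - 9)*(2 - 5) = -(-33)*(-3) = -3*33 = -99)
q(F) = 2/(-6 + F**2) (q(F) = 2/(-9 + (F*F + 3)) = 2/(-9 + (F**2 + 3)) = 2/(-9 + (3 + F**2)) = 2/(-6 + F**2))
(q(2)*B(0))*n = ((2/(-6 + 2**2))*(-15))*(-99) = ((2/(-6 + 4))*(-15))*(-99) = ((2/(-2))*(-15))*(-99) = ((2*(-1/2))*(-15))*(-99) = -1*(-15)*(-99) = 15*(-99) = -1485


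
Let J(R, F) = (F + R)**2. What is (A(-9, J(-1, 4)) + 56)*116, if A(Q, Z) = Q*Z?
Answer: -2900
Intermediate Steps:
(A(-9, J(-1, 4)) + 56)*116 = (-9*(4 - 1)**2 + 56)*116 = (-9*3**2 + 56)*116 = (-9*9 + 56)*116 = (-81 + 56)*116 = -25*116 = -2900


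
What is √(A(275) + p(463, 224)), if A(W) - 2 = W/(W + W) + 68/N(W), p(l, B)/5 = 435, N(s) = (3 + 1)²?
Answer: √8727/2 ≈ 46.709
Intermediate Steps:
N(s) = 16 (N(s) = 4² = 16)
p(l, B) = 2175 (p(l, B) = 5*435 = 2175)
A(W) = 27/4 (A(W) = 2 + (W/(W + W) + 68/16) = 2 + (W/((2*W)) + 68*(1/16)) = 2 + (W*(1/(2*W)) + 17/4) = 2 + (½ + 17/4) = 2 + 19/4 = 27/4)
√(A(275) + p(463, 224)) = √(27/4 + 2175) = √(8727/4) = √8727/2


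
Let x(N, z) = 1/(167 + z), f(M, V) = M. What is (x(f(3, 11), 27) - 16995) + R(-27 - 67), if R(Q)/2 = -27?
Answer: -3307505/194 ≈ -17049.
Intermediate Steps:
R(Q) = -54 (R(Q) = 2*(-27) = -54)
(x(f(3, 11), 27) - 16995) + R(-27 - 67) = (1/(167 + 27) - 16995) - 54 = (1/194 - 16995) - 54 = -3297029/194 - 54 = -3307505/194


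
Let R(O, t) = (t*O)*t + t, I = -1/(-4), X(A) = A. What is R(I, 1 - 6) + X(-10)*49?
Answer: -1955/4 ≈ -488.75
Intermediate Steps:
I = 1/4 (I = -1*(-1/4) = 1/4 ≈ 0.25000)
R(O, t) = t + O*t**2 (R(O, t) = (O*t)*t + t = O*t**2 + t = t + O*t**2)
R(I, 1 - 6) + X(-10)*49 = (1 - 6)*(1 + (1 - 6)/4) - 10*49 = -5*(1 + (1/4)*(-5)) - 490 = -5*(1 - 5/4) - 490 = -5*(-1/4) - 490 = 5/4 - 490 = -1955/4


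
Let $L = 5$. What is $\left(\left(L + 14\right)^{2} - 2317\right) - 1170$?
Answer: $-3126$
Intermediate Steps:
$\left(\left(L + 14\right)^{2} - 2317\right) - 1170 = \left(\left(5 + 14\right)^{2} - 2317\right) - 1170 = \left(19^{2} - 2317\right) - 1170 = \left(361 - 2317\right) - 1170 = -1956 - 1170 = -3126$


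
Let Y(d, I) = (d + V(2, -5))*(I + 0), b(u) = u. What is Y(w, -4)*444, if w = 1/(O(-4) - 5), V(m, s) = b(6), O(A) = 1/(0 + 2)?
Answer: -30784/3 ≈ -10261.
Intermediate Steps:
O(A) = ½ (O(A) = 1/2 = ½)
V(m, s) = 6
w = -2/9 (w = 1/(½ - 5) = 1/(-9/2) = -2/9 ≈ -0.22222)
Y(d, I) = I*(6 + d) (Y(d, I) = (d + 6)*(I + 0) = (6 + d)*I = I*(6 + d))
Y(w, -4)*444 = -4*(6 - 2/9)*444 = -4*52/9*444 = -208/9*444 = -30784/3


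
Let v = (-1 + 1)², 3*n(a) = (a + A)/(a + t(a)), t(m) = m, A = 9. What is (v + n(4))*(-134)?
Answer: -871/12 ≈ -72.583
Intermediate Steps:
n(a) = (9 + a)/(6*a) (n(a) = ((a + 9)/(a + a))/3 = ((9 + a)/((2*a)))/3 = ((9 + a)*(1/(2*a)))/3 = ((9 + a)/(2*a))/3 = (9 + a)/(6*a))
v = 0 (v = 0² = 0)
(v + n(4))*(-134) = (0 + (⅙)*(9 + 4)/4)*(-134) = (0 + (⅙)*(¼)*13)*(-134) = (0 + 13/24)*(-134) = (13/24)*(-134) = -871/12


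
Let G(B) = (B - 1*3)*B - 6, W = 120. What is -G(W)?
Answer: -14034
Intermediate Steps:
G(B) = -6 + B*(-3 + B) (G(B) = (B - 3)*B - 6 = (-3 + B)*B - 6 = B*(-3 + B) - 6 = -6 + B*(-3 + B))
-G(W) = -(-6 + 120**2 - 3*120) = -(-6 + 14400 - 360) = -1*14034 = -14034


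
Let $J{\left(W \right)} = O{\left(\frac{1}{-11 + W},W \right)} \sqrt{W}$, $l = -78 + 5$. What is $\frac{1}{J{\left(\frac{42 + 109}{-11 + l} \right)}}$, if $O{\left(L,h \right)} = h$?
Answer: $\frac{168 i \sqrt{3171}}{22801} \approx 0.41491 i$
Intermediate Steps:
$l = -73$
$J{\left(W \right)} = W^{\frac{3}{2}}$ ($J{\left(W \right)} = W \sqrt{W} = W^{\frac{3}{2}}$)
$\frac{1}{J{\left(\frac{42 + 109}{-11 + l} \right)}} = \frac{1}{\left(\frac{42 + 109}{-11 - 73}\right)^{\frac{3}{2}}} = \frac{1}{\left(\frac{151}{-84}\right)^{\frac{3}{2}}} = \frac{1}{\left(151 \left(- \frac{1}{84}\right)\right)^{\frac{3}{2}}} = \frac{1}{\left(- \frac{151}{84}\right)^{\frac{3}{2}}} = \frac{1}{\left(- \frac{151}{3528}\right) i \sqrt{3171}} = \frac{168 i \sqrt{3171}}{22801}$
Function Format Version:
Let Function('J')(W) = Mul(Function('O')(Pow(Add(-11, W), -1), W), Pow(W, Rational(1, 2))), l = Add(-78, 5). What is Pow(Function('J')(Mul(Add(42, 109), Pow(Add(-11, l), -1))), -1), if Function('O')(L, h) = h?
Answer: Mul(Rational(168, 22801), I, Pow(3171, Rational(1, 2))) ≈ Mul(0.41491, I)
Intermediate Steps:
l = -73
Function('J')(W) = Pow(W, Rational(3, 2)) (Function('J')(W) = Mul(W, Pow(W, Rational(1, 2))) = Pow(W, Rational(3, 2)))
Pow(Function('J')(Mul(Add(42, 109), Pow(Add(-11, l), -1))), -1) = Pow(Pow(Mul(Add(42, 109), Pow(Add(-11, -73), -1)), Rational(3, 2)), -1) = Pow(Pow(Mul(151, Pow(-84, -1)), Rational(3, 2)), -1) = Pow(Pow(Mul(151, Rational(-1, 84)), Rational(3, 2)), -1) = Pow(Pow(Rational(-151, 84), Rational(3, 2)), -1) = Pow(Mul(Rational(-151, 3528), I, Pow(3171, Rational(1, 2))), -1) = Mul(Rational(168, 22801), I, Pow(3171, Rational(1, 2)))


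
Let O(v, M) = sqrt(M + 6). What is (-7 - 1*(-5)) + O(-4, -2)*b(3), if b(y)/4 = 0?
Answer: -2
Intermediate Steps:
b(y) = 0 (b(y) = 4*0 = 0)
O(v, M) = sqrt(6 + M)
(-7 - 1*(-5)) + O(-4, -2)*b(3) = (-7 - 1*(-5)) + sqrt(6 - 2)*0 = (-7 + 5) + sqrt(4)*0 = -2 + 2*0 = -2 + 0 = -2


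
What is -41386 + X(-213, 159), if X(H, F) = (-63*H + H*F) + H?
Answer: -62047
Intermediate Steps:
X(H, F) = -62*H + F*H (X(H, F) = (-63*H + F*H) + H = -62*H + F*H)
-41386 + X(-213, 159) = -41386 - 213*(-62 + 159) = -41386 - 213*97 = -41386 - 20661 = -62047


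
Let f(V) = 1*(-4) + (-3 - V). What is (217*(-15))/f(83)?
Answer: 217/6 ≈ 36.167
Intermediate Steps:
f(V) = -7 - V (f(V) = -4 + (-3 - V) = -7 - V)
(217*(-15))/f(83) = (217*(-15))/(-7 - 1*83) = -3255/(-7 - 83) = -3255/(-90) = -3255*(-1/90) = 217/6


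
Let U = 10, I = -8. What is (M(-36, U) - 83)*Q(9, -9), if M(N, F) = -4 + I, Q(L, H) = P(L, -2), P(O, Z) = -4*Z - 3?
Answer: -475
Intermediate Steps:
P(O, Z) = -3 - 4*Z
Q(L, H) = 5 (Q(L, H) = -3 - 4*(-2) = -3 + 8 = 5)
M(N, F) = -12 (M(N, F) = -4 - 8 = -12)
(M(-36, U) - 83)*Q(9, -9) = (-12 - 83)*5 = -95*5 = -475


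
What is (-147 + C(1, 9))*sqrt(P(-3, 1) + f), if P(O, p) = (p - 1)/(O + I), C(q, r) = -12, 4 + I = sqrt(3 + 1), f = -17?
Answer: -159*I*sqrt(17) ≈ -655.57*I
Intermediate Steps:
I = -2 (I = -4 + sqrt(3 + 1) = -4 + sqrt(4) = -4 + 2 = -2)
P(O, p) = (-1 + p)/(-2 + O) (P(O, p) = (p - 1)/(O - 2) = (-1 + p)/(-2 + O))
(-147 + C(1, 9))*sqrt(P(-3, 1) + f) = (-147 - 12)*sqrt((-1 + 1)/(-2 - 3) - 17) = -159*sqrt(0/(-5) - 17) = -159*sqrt(-1/5*0 - 17) = -159*sqrt(0 - 17) = -159*I*sqrt(17)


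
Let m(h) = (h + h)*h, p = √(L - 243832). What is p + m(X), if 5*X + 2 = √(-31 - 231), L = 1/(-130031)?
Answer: -516/25 - 8*I*√262/25 + I*√4122726320372583/130031 ≈ -20.64 + 488.61*I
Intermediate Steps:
L = -1/130031 ≈ -7.6905e-6
p = I*√4122726320372583/130031 (p = √(-1/130031 - 243832) = √(-31705718793/130031) = I*√4122726320372583/130031 ≈ 493.79*I)
X = -⅖ + I*√262/5 (X = -⅖ + √(-31 - 231)/5 = -⅖ + √(-262)/5 = -⅖ + (I*√262)/5 = -⅖ + I*√262/5 ≈ -0.4 + 3.2373*I)
m(h) = 2*h² (m(h) = (2*h)*h = 2*h²)
p + m(X) = I*√4122726320372583/130031 + 2*(-⅖ + I*√262/5)² = 2*(-⅖ + I*√262/5)² + I*√4122726320372583/130031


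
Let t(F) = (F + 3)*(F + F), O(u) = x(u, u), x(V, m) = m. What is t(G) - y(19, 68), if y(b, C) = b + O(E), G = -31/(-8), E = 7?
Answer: 873/32 ≈ 27.281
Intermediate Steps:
O(u) = u
G = 31/8 (G = -31*(-1/8) = 31/8 ≈ 3.8750)
y(b, C) = 7 + b (y(b, C) = b + 7 = 7 + b)
t(F) = 2*F*(3 + F) (t(F) = (3 + F)*(2*F) = 2*F*(3 + F))
t(G) - y(19, 68) = 2*(31/8)*(3 + 31/8) - (7 + 19) = 2*(31/8)*(55/8) - 1*26 = 1705/32 - 26 = 873/32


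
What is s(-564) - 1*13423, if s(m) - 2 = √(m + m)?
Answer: -13421 + 2*I*√282 ≈ -13421.0 + 33.586*I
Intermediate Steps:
s(m) = 2 + √2*√m (s(m) = 2 + √(m + m) = 2 + √(2*m) = 2 + √2*√m)
s(-564) - 1*13423 = (2 + √2*√(-564)) - 1*13423 = (2 + √2*(2*I*√141)) - 13423 = (2 + 2*I*√282) - 13423 = -13421 + 2*I*√282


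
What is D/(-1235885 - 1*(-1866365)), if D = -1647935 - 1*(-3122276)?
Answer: 491447/210160 ≈ 2.3384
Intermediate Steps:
D = 1474341 (D = -1647935 + 3122276 = 1474341)
D/(-1235885 - 1*(-1866365)) = 1474341/(-1235885 - 1*(-1866365)) = 1474341/(-1235885 + 1866365) = 1474341/630480 = 1474341*(1/630480) = 491447/210160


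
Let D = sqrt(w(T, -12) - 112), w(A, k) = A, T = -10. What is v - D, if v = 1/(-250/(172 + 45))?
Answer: -217/250 - I*sqrt(122) ≈ -0.868 - 11.045*I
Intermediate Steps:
D = I*sqrt(122) (D = sqrt(-10 - 112) = sqrt(-122) = I*sqrt(122) ≈ 11.045*I)
v = -217/250 (v = 1/(-250/217) = -217/250 ≈ -0.86800)
v - D = -217/250 - I*sqrt(122)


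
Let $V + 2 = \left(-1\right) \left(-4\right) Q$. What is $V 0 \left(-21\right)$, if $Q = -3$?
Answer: $0$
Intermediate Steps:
$V = -14$ ($V = -2 + \left(-1\right) \left(-4\right) \left(-3\right) = -2 + 4 \left(-3\right) = -2 - 12 = -14$)
$V 0 \left(-21\right) = \left(-14\right) 0 \left(-21\right) = 0 \left(-21\right) = 0$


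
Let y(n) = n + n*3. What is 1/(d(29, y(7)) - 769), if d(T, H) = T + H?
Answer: -1/712 ≈ -0.0014045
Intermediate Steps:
y(n) = 4*n (y(n) = n + 3*n = 4*n)
d(T, H) = H + T
1/(d(29, y(7)) - 769) = 1/((4*7 + 29) - 769) = 1/((28 + 29) - 769) = 1/(57 - 769) = 1/(-712) = -1/712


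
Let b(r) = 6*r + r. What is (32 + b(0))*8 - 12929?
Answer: -12673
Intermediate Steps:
b(r) = 7*r
(32 + b(0))*8 - 12929 = (32 + 7*0)*8 - 12929 = (32 + 0)*8 - 12929 = 32*8 - 12929 = 256 - 12929 = -12673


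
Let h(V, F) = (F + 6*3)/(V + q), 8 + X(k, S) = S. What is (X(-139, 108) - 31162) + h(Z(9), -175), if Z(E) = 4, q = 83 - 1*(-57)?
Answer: -4473085/144 ≈ -31063.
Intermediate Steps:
X(k, S) = -8 + S
q = 140 (q = 83 + 57 = 140)
h(V, F) = (18 + F)/(140 + V) (h(V, F) = (F + 6*3)/(V + 140) = (F + 18)/(140 + V) = (18 + F)/(140 + V))
(X(-139, 108) - 31162) + h(Z(9), -175) = ((-8 + 108) - 31162) + (18 - 175)/(140 + 4) = (100 - 31162) - 157/144 = -31062 + (1/144)*(-157) = -31062 - 157/144 = -4473085/144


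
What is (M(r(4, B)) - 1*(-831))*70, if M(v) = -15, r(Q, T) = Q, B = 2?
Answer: 57120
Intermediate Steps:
(M(r(4, B)) - 1*(-831))*70 = (-15 - 1*(-831))*70 = (-15 + 831)*70 = 816*70 = 57120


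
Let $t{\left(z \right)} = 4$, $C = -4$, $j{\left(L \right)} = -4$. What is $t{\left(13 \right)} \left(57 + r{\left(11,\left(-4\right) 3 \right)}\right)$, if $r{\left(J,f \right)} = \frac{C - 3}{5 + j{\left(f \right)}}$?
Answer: $200$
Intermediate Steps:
$r{\left(J,f \right)} = -7$ ($r{\left(J,f \right)} = \frac{-4 - 3}{5 - 4} = - \frac{7}{1} = \left(-7\right) 1 = -7$)
$t{\left(13 \right)} \left(57 + r{\left(11,\left(-4\right) 3 \right)}\right) = 4 \left(57 - 7\right) = 4 \cdot 50 = 200$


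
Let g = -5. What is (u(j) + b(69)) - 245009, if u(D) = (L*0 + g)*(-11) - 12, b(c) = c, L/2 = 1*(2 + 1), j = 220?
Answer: -244897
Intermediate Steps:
L = 6 (L = 2*(1*(2 + 1)) = 2*(1*3) = 2*3 = 6)
u(D) = 43 (u(D) = (6*0 - 5)*(-11) - 12 = (0 - 5)*(-11) - 12 = -5*(-11) - 12 = 55 - 12 = 43)
(u(j) + b(69)) - 245009 = (43 + 69) - 245009 = 112 - 245009 = -244897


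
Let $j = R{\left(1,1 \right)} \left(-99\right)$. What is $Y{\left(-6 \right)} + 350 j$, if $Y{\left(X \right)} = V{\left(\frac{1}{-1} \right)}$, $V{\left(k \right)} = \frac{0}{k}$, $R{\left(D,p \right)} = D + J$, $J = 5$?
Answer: $-207900$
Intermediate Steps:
$R{\left(D,p \right)} = 5 + D$ ($R{\left(D,p \right)} = D + 5 = 5 + D$)
$j = -594$ ($j = \left(5 + 1\right) \left(-99\right) = 6 \left(-99\right) = -594$)
$V{\left(k \right)} = 0$
$Y{\left(X \right)} = 0$
$Y{\left(-6 \right)} + 350 j = 0 + 350 \left(-594\right) = 0 - 207900 = -207900$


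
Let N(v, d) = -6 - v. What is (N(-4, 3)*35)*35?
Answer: -2450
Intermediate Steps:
(N(-4, 3)*35)*35 = ((-6 - 1*(-4))*35)*35 = ((-6 + 4)*35)*35 = -2*35*35 = -70*35 = -2450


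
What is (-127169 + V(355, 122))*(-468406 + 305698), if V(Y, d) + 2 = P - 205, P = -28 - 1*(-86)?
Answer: 20715657144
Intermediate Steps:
P = 58 (P = -28 + 86 = 58)
V(Y, d) = -149 (V(Y, d) = -2 + (58 - 205) = -2 - 147 = -149)
(-127169 + V(355, 122))*(-468406 + 305698) = (-127169 - 149)*(-468406 + 305698) = -127318*(-162708) = 20715657144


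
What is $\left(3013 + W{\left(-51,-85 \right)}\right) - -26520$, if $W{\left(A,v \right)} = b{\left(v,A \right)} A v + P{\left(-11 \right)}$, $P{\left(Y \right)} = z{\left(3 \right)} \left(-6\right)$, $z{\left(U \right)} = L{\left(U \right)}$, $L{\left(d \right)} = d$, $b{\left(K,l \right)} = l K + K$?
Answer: $18453265$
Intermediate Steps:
$b{\left(K,l \right)} = K + K l$ ($b{\left(K,l \right)} = K l + K = K + K l$)
$z{\left(U \right)} = U$
$P{\left(Y \right)} = -18$ ($P{\left(Y \right)} = 3 \left(-6\right) = -18$)
$W{\left(A,v \right)} = -18 + A v^{2} \left(1 + A\right)$ ($W{\left(A,v \right)} = v \left(1 + A\right) A v - 18 = A v \left(1 + A\right) v - 18 = A v^{2} \left(1 + A\right) - 18 = -18 + A v^{2} \left(1 + A\right)$)
$\left(3013 + W{\left(-51,-85 \right)}\right) - -26520 = \left(3013 - \left(18 + 51 \left(-85\right)^{2} \left(1 - 51\right)\right)\right) - -26520 = \left(3013 - \left(18 + 368475 \left(-50\right)\right)\right) + 26520 = \left(3013 + \left(-18 + 18423750\right)\right) + 26520 = \left(3013 + 18423732\right) + 26520 = 18426745 + 26520 = 18453265$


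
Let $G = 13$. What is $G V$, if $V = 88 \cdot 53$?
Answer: $60632$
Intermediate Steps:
$V = 4664$
$G V = 13 \cdot 4664 = 60632$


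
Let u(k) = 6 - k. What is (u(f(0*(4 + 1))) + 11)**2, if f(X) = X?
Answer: 289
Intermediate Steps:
(u(f(0*(4 + 1))) + 11)**2 = ((6 - 0*(4 + 1)) + 11)**2 = ((6 - 0*5) + 11)**2 = ((6 - 1*0) + 11)**2 = ((6 + 0) + 11)**2 = (6 + 11)**2 = 17**2 = 289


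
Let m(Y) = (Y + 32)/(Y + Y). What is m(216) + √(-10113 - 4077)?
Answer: 31/54 + I*√14190 ≈ 0.57407 + 119.12*I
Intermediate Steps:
m(Y) = (32 + Y)/(2*Y) (m(Y) = (32 + Y)/((2*Y)) = (32 + Y)*(1/(2*Y)) = (32 + Y)/(2*Y))
m(216) + √(-10113 - 4077) = (½)*(32 + 216)/216 + √(-10113 - 4077) = (½)*(1/216)*248 + √(-14190) = 31/54 + I*√14190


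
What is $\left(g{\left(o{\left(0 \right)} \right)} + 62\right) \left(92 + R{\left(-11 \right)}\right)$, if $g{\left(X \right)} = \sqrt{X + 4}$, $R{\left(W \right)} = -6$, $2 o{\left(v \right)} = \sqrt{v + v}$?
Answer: $5504$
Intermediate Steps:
$o{\left(v \right)} = \frac{\sqrt{2} \sqrt{v}}{2}$ ($o{\left(v \right)} = \frac{\sqrt{v + v}}{2} = \frac{\sqrt{2 v}}{2} = \frac{\sqrt{2} \sqrt{v}}{2}$)
$g{\left(X \right)} = \sqrt{4 + X}$
$\left(g{\left(o{\left(0 \right)} \right)} + 62\right) \left(92 + R{\left(-11 \right)}\right) = \left(\sqrt{4 + \frac{\sqrt{2} \sqrt{0}}{2}} + 62\right) \left(92 - 6\right) = \left(\sqrt{4 + \frac{1}{2} \sqrt{2} \cdot 0} + 62\right) 86 = \left(\sqrt{4 + 0} + 62\right) 86 = \left(\sqrt{4} + 62\right) 86 = \left(2 + 62\right) 86 = 64 \cdot 86 = 5504$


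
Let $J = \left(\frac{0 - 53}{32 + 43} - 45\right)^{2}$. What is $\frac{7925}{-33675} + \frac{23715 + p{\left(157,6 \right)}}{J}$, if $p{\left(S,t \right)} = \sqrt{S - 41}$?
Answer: $\frac{175960465297}{15828844848} + \frac{5625 \sqrt{29}}{5875592} \approx 11.122$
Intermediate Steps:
$p{\left(S,t \right)} = \sqrt{-41 + S}$
$J = \frac{11751184}{5625}$ ($J = \left(- \frac{53}{75} - 45\right)^{2} = \left(- \frac{3428}{75}\right)^{2} = \frac{11751184}{5625} \approx 2089.1$)
$\frac{7925}{-33675} + \frac{23715 + p{\left(157,6 \right)}}{J} = \frac{7925}{-33675} + \frac{23715 + \sqrt{-41 + 157}}{\frac{11751184}{5625}} = 7925 \left(- \frac{1}{33675}\right) + \left(23715 + \sqrt{116}\right) \frac{5625}{11751184} = - \frac{317}{1347} + \left(23715 + 2 \sqrt{29}\right) \frac{5625}{11751184} = - \frac{317}{1347} + \left(\frac{133396875}{11751184} + \frac{5625 \sqrt{29}}{5875592}\right) = \frac{175960465297}{15828844848} + \frac{5625 \sqrt{29}}{5875592}$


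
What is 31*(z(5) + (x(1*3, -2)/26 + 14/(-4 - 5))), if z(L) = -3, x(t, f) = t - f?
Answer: -31651/234 ≈ -135.26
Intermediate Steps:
31*(z(5) + (x(1*3, -2)/26 + 14/(-4 - 5))) = 31*(-3 + ((1*3 - 1*(-2))/26 + 14/(-4 - 5))) = 31*(-3 + ((3 + 2)*(1/26) + 14/(-9))) = 31*(-3 + (5*(1/26) + 14*(-⅑))) = 31*(-3 + (5/26 - 14/9)) = 31*(-3 - 319/234) = 31*(-1021/234) = -31651/234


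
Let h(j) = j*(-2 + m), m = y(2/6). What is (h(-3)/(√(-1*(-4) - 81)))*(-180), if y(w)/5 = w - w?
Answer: 1080*I*√77/77 ≈ 123.08*I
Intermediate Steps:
y(w) = 0 (y(w) = 5*(w - w) = 5*0 = 0)
m = 0
h(j) = -2*j (h(j) = j*(-2 + 0) = j*(-2) = -2*j)
(h(-3)/(√(-1*(-4) - 81)))*(-180) = ((-2*(-3))/(√(-1*(-4) - 81)))*(-180) = (6/√(4 - 81))*(-180) = (6/√(-77))*(-180) = (6/(I*√77))*(-180) = (-I*√77/77*6)*(-180) = -6*I*√77/77*(-180) = 1080*I*√77/77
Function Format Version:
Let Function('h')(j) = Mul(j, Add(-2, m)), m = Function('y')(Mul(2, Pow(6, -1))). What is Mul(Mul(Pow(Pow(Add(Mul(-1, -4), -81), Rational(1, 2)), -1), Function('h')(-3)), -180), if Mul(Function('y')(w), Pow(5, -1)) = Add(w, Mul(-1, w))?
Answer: Mul(Rational(1080, 77), I, Pow(77, Rational(1, 2))) ≈ Mul(123.08, I)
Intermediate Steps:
Function('y')(w) = 0 (Function('y')(w) = Mul(5, Add(w, Mul(-1, w))) = Mul(5, 0) = 0)
m = 0
Function('h')(j) = Mul(-2, j) (Function('h')(j) = Mul(j, Add(-2, 0)) = Mul(j, -2) = Mul(-2, j))
Mul(Mul(Pow(Pow(Add(Mul(-1, -4), -81), Rational(1, 2)), -1), Function('h')(-3)), -180) = Mul(Mul(Pow(Pow(Add(Mul(-1, -4), -81), Rational(1, 2)), -1), Mul(-2, -3)), -180) = Mul(Mul(Pow(Pow(Add(4, -81), Rational(1, 2)), -1), 6), -180) = Mul(Mul(Pow(Pow(-77, Rational(1, 2)), -1), 6), -180) = Mul(Mul(Pow(Mul(I, Pow(77, Rational(1, 2))), -1), 6), -180) = Mul(Mul(Mul(Rational(-1, 77), I, Pow(77, Rational(1, 2))), 6), -180) = Mul(Mul(Rational(-6, 77), I, Pow(77, Rational(1, 2))), -180) = Mul(Rational(1080, 77), I, Pow(77, Rational(1, 2)))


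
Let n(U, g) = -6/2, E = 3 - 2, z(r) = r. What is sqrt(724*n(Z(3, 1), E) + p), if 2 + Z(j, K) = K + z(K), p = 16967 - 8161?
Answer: sqrt(6634) ≈ 81.449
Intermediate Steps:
E = 1
p = 8806
Z(j, K) = -2 + 2*K (Z(j, K) = -2 + (K + K) = -2 + 2*K)
n(U, g) = -3 (n(U, g) = -6*1/2 = -3)
sqrt(724*n(Z(3, 1), E) + p) = sqrt(724*(-3) + 8806) = sqrt(-2172 + 8806) = sqrt(6634)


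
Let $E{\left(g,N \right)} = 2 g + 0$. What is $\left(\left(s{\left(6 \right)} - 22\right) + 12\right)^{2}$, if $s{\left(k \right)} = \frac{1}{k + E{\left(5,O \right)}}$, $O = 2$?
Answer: $\frac{25281}{256} \approx 98.754$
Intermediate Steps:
$E{\left(g,N \right)} = 2 g$
$s{\left(k \right)} = \frac{1}{10 + k}$ ($s{\left(k \right)} = \frac{1}{k + 2 \cdot 5} = \frac{1}{k + 10} = \frac{1}{10 + k}$)
$\left(\left(s{\left(6 \right)} - 22\right) + 12\right)^{2} = \left(\left(\frac{1}{10 + 6} - 22\right) + 12\right)^{2} = \left(\left(\frac{1}{16} - 22\right) + 12\right)^{2} = \left(- \frac{351}{16} + 12\right)^{2} = \left(- \frac{159}{16}\right)^{2} = \frac{25281}{256}$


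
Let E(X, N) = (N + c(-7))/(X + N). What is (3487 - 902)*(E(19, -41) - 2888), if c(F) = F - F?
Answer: -14921325/2 ≈ -7.4607e+6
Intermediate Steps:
c(F) = 0
E(X, N) = N/(N + X) (E(X, N) = (N + 0)/(X + N) = N/(N + X))
(3487 - 902)*(E(19, -41) - 2888) = (3487 - 902)*(-41/(-41 + 19) - 2888) = 2585*(-41/(-22) - 2888) = 2585*(-41*(-1/22) - 2888) = 2585*(41/22 - 2888) = 2585*(-63495/22) = -14921325/2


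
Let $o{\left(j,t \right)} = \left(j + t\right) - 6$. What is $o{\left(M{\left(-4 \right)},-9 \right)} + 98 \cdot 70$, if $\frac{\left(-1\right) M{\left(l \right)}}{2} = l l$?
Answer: $6813$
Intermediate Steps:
$M{\left(l \right)} = - 2 l^{2}$ ($M{\left(l \right)} = - 2 l l = - 2 l^{2}$)
$o{\left(j,t \right)} = -6 + j + t$
$o{\left(M{\left(-4 \right)},-9 \right)} + 98 \cdot 70 = \left(-6 - 2 \left(-4\right)^{2} - 9\right) + 98 \cdot 70 = \left(-6 - 32 - 9\right) + 6860 = -47 + 6860 = 6813$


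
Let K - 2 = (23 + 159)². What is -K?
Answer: -33126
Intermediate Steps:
K = 33126 (K = 2 + (23 + 159)² = 2 + 182² = 2 + 33124 = 33126)
-K = -1*33126 = -33126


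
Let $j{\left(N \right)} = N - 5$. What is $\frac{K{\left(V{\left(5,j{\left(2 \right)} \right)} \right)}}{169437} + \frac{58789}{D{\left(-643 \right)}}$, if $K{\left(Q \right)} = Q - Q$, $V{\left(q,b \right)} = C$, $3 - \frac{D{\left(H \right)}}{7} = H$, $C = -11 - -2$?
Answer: $\frac{58789}{4522} \approx 13.001$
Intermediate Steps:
$C = -9$ ($C = -11 + 2 = -9$)
$D{\left(H \right)} = 21 - 7 H$
$j{\left(N \right)} = -5 + N$ ($j{\left(N \right)} = N - 5 = -5 + N$)
$V{\left(q,b \right)} = -9$
$K{\left(Q \right)} = 0$
$\frac{K{\left(V{\left(5,j{\left(2 \right)} \right)} \right)}}{169437} + \frac{58789}{D{\left(-643 \right)}} = \frac{0}{169437} + \frac{58789}{21 - -4501} = 0 \cdot \frac{1}{169437} + \frac{58789}{21 + 4501} = 0 + \frac{58789}{4522} = \frac{58789}{4522}$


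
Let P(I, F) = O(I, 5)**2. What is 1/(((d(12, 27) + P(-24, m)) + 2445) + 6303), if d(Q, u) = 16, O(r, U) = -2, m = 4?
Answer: 1/8768 ≈ 0.00011405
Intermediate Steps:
P(I, F) = 4 (P(I, F) = (-2)**2 = 4)
1/(((d(12, 27) + P(-24, m)) + 2445) + 6303) = 1/(((16 + 4) + 2445) + 6303) = 1/((20 + 2445) + 6303) = 1/(2465 + 6303) = 1/8768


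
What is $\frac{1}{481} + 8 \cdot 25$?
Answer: $\frac{96201}{481} \approx 200.0$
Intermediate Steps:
$\frac{1}{481} + 8 \cdot 25 = \frac{1}{481} + 200 = \frac{96201}{481}$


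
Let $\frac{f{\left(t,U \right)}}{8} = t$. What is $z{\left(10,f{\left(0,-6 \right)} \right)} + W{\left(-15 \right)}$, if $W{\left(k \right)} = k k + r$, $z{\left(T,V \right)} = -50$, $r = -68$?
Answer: $107$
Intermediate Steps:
$f{\left(t,U \right)} = 8 t$
$W{\left(k \right)} = -68 + k^{2}$ ($W{\left(k \right)} = k k - 68 = k^{2} - 68 = -68 + k^{2}$)
$z{\left(10,f{\left(0,-6 \right)} \right)} + W{\left(-15 \right)} = -50 - \left(68 - \left(-15\right)^{2}\right) = -50 + \left(-68 + 225\right) = -50 + 157 = 107$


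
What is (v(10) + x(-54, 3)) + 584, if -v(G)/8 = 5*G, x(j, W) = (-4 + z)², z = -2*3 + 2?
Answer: 248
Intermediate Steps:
z = -4 (z = -6 + 2 = -4)
x(j, W) = 64 (x(j, W) = (-4 - 4)² = (-8)² = 64)
v(G) = -40*G
(v(10) + x(-54, 3)) + 584 = (-40*10 + 64) + 584 = (-400 + 64) + 584 = -336 + 584 = 248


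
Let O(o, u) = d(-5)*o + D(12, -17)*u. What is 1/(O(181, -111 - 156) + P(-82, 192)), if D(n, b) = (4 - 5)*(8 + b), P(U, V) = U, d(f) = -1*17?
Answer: -1/5562 ≈ -0.00017979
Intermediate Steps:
d(f) = -17
D(n, b) = -8 - b (D(n, b) = -(8 + b) = -8 - b)
O(o, u) = -17*o + 9*u (O(o, u) = -17*o + (-8 - 1*(-17))*u = -17*o + (-8 + 17)*u = -17*o + 9*u)
1/(O(181, -111 - 156) + P(-82, 192)) = 1/((-17*181 + 9*(-111 - 156)) - 82) = 1/((-3077 + 9*(-267)) - 82) = 1/((-3077 - 2403) - 82) = 1/(-5480 - 82) = 1/(-5562) = -1/5562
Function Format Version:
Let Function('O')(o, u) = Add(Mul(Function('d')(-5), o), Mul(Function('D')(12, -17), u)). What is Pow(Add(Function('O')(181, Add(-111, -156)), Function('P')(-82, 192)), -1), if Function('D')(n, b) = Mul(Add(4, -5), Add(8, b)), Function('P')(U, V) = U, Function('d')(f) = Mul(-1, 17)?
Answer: Rational(-1, 5562) ≈ -0.00017979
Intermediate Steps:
Function('d')(f) = -17
Function('D')(n, b) = Add(-8, Mul(-1, b)) (Function('D')(n, b) = Mul(-1, Add(8, b)) = Add(-8, Mul(-1, b)))
Function('O')(o, u) = Add(Mul(-17, o), Mul(9, u)) (Function('O')(o, u) = Add(Mul(-17, o), Mul(Add(-8, Mul(-1, -17)), u)) = Add(Mul(-17, o), Mul(Add(-8, 17), u)) = Add(Mul(-17, o), Mul(9, u)))
Pow(Add(Function('O')(181, Add(-111, -156)), Function('P')(-82, 192)), -1) = Pow(Add(Add(Mul(-17, 181), Mul(9, Add(-111, -156))), -82), -1) = Pow(Add(Add(-3077, Mul(9, -267)), -82), -1) = Pow(Add(Add(-3077, -2403), -82), -1) = Pow(Add(-5480, -82), -1) = Pow(-5562, -1) = Rational(-1, 5562)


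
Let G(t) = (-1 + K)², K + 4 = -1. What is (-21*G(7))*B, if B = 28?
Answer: -21168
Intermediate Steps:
K = -5 (K = -4 - 1 = -5)
G(t) = 36 (G(t) = (-1 - 5)² = (-6)² = 36)
(-21*G(7))*B = -21*36*28 = -756*28 = -21168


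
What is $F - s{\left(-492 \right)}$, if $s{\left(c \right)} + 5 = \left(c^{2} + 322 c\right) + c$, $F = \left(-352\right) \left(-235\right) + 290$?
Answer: $-133$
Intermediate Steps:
$F = 83010$ ($F = 82720 + 290 = 83010$)
$s{\left(c \right)} = -5 + c^{2} + 323 c$ ($s{\left(c \right)} = -5 + \left(\left(c^{2} + 322 c\right) + c\right) = -5 + \left(c^{2} + 323 c\right) = -5 + c^{2} + 323 c$)
$F - s{\left(-492 \right)} = 83010 - \left(-5 + \left(-492\right)^{2} + 323 \left(-492\right)\right) = 83010 - \left(-5 + 242064 - 158916\right) = 83010 - 83143 = -133$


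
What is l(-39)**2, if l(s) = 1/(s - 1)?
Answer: 1/1600 ≈ 0.00062500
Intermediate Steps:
l(s) = 1/(-1 + s)
l(-39)**2 = (1/(-1 - 39))**2 = (1/(-40))**2 = (-1/40)**2 = 1/1600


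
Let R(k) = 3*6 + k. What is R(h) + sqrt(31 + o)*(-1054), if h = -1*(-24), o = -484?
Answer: 42 - 1054*I*sqrt(453) ≈ 42.0 - 22433.0*I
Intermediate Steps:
h = 24
R(k) = 18 + k
R(h) + sqrt(31 + o)*(-1054) = (18 + 24) + sqrt(31 - 484)*(-1054) = 42 + sqrt(-453)*(-1054) = 42 + (I*sqrt(453))*(-1054) = 42 - 1054*I*sqrt(453)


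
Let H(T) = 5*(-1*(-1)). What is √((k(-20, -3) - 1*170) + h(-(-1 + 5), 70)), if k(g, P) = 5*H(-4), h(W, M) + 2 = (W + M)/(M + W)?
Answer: I*√146 ≈ 12.083*I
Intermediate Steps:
h(W, M) = -1 (h(W, M) = -2 + (W + M)/(M + W) = -2 + (M + W)/(M + W) = -2 + 1 = -1)
H(T) = 5 (H(T) = 5*1 = 5)
k(g, P) = 25 (k(g, P) = 5*5 = 25)
√((k(-20, -3) - 1*170) + h(-(-1 + 5), 70)) = √((25 - 1*170) - 1) = √((25 - 170) - 1) = √(-145 - 1) = √(-146) = I*√146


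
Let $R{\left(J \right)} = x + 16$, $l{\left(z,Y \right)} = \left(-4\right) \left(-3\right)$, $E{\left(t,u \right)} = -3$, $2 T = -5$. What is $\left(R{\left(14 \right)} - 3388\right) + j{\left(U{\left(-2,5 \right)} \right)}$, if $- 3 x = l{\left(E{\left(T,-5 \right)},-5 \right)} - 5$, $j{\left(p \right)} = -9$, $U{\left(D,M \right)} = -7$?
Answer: $- \frac{10150}{3} \approx -3383.3$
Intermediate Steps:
$T = - \frac{5}{2}$ ($T = \frac{1}{2} \left(-5\right) = - \frac{5}{2} \approx -2.5$)
$l{\left(z,Y \right)} = 12$
$x = - \frac{7}{3}$ ($x = - \frac{12 - 5}{3} = \left(- \frac{1}{3}\right) 7 = - \frac{7}{3} \approx -2.3333$)
$R{\left(J \right)} = \frac{41}{3}$ ($R{\left(J \right)} = - \frac{7}{3} + 16 = \frac{41}{3}$)
$\left(R{\left(14 \right)} - 3388\right) + j{\left(U{\left(-2,5 \right)} \right)} = \left(\frac{41}{3} - 3388\right) - 9 = - \frac{10123}{3} - 9 = - \frac{10150}{3}$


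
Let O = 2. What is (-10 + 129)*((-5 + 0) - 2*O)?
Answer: -1071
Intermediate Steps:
(-10 + 129)*((-5 + 0) - 2*O) = (-10 + 129)*((-5 + 0) - 2*2) = 119*(-5 - 4) = 119*(-9) = -1071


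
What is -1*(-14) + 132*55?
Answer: 7274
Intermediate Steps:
-1*(-14) + 132*55 = 14 + 7260 = 7274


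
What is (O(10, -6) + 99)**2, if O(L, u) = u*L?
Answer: 1521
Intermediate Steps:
O(L, u) = L*u
(O(10, -6) + 99)**2 = (10*(-6) + 99)**2 = (-60 + 99)**2 = 39**2 = 1521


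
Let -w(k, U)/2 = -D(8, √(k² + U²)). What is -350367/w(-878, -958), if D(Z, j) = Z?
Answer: -350367/16 ≈ -21898.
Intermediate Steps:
w(k, U) = 16 (w(k, U) = -(-2)*8 = -2*(-8) = 16)
-350367/w(-878, -958) = -350367/16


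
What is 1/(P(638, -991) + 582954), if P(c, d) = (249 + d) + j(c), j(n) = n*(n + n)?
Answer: 1/1396300 ≈ 7.1618e-7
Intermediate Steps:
j(n) = 2*n² (j(n) = n*(2*n) = 2*n²)
P(c, d) = 249 + d + 2*c² (P(c, d) = (249 + d) + 2*c² = 249 + d + 2*c²)
1/(P(638, -991) + 582954) = 1/((249 - 991 + 2*638²) + 582954) = 1/((249 - 991 + 2*407044) + 582954) = 1/((249 - 991 + 814088) + 582954) = 1/(813346 + 582954) = 1/1396300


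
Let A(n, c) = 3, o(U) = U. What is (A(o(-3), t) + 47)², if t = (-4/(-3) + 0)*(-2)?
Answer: 2500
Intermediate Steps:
t = -8/3 (t = (-4*(-⅓) + 0)*(-2) = (4/3 + 0)*(-2) = (4/3)*(-2) = -8/3 ≈ -2.6667)
(A(o(-3), t) + 47)² = (3 + 47)² = 50² = 2500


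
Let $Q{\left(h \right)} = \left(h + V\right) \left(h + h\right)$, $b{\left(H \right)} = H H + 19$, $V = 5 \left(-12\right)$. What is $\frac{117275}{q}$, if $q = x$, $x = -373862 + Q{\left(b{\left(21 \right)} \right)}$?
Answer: $- \frac{117275}{5862} \approx -20.006$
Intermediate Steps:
$V = -60$
$b{\left(H \right)} = 19 + H^{2}$ ($b{\left(H \right)} = H^{2} + 19 = 19 + H^{2}$)
$Q{\left(h \right)} = 2 h \left(-60 + h\right)$ ($Q{\left(h \right)} = \left(h - 60\right) \left(h + h\right) = \left(-60 + h\right) 2 h = 2 h \left(-60 + h\right)$)
$x = -5862$ ($x = -373862 + 2 \left(19 + 21^{2}\right) \left(-60 + \left(19 + 21^{2}\right)\right) = -373862 + 2 \left(19 + 441\right) \left(-60 + \left(19 + 441\right)\right) = -373862 + 2 \cdot 460 \left(-60 + 460\right) = -373862 + 2 \cdot 460 \cdot 400 = -373862 + 368000 = -5862$)
$q = -5862$
$\frac{117275}{q} = \frac{117275}{-5862} = 117275 \left(- \frac{1}{5862}\right) = - \frac{117275}{5862}$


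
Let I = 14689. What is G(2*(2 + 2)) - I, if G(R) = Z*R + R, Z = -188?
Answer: -16185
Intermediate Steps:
G(R) = -187*R (G(R) = -188*R + R = -187*R)
G(2*(2 + 2)) - I = -374*(2 + 2) - 1*14689 = -374*4 - 14689 = -187*8 - 14689 = -1496 - 14689 = -16185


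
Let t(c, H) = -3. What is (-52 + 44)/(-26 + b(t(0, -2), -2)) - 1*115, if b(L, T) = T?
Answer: -803/7 ≈ -114.71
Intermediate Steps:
(-52 + 44)/(-26 + b(t(0, -2), -2)) - 1*115 = (-52 + 44)/(-26 - 2) - 1*115 = -8/(-28) - 115 = -8*(-1/28) - 115 = 2/7 - 115 = -803/7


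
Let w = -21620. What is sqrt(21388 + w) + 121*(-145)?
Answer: -17545 + 2*I*sqrt(58) ≈ -17545.0 + 15.232*I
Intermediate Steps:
sqrt(21388 + w) + 121*(-145) = sqrt(21388 - 21620) + 121*(-145) = sqrt(-232) - 17545 = 2*I*sqrt(58) - 17545 = -17545 + 2*I*sqrt(58)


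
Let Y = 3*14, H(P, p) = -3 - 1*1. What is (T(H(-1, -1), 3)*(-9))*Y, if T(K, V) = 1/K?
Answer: 189/2 ≈ 94.500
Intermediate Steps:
H(P, p) = -4 (H(P, p) = -3 - 1 = -4)
Y = 42
(T(H(-1, -1), 3)*(-9))*Y = (-9/(-4))*42 = -¼*(-9)*42 = (9/4)*42 = 189/2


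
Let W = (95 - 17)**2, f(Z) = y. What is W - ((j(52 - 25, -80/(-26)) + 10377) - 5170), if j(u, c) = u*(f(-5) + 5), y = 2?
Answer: 688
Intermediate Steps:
f(Z) = 2
W = 6084 (W = 78**2 = 6084)
j(u, c) = 7*u (j(u, c) = u*(2 + 5) = u*7 = 7*u)
W - ((j(52 - 25, -80/(-26)) + 10377) - 5170) = 6084 - ((7*(52 - 25) + 10377) - 5170) = 6084 - ((7*27 + 10377) - 5170) = 6084 - ((189 + 10377) - 5170) = 6084 - (10566 - 5170) = 6084 - 1*5396 = 6084 - 5396 = 688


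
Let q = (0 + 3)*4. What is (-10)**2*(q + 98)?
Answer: 11000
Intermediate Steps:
q = 12 (q = 3*4 = 12)
(-10)**2*(q + 98) = (-10)**2*(12 + 98) = 100*110 = 11000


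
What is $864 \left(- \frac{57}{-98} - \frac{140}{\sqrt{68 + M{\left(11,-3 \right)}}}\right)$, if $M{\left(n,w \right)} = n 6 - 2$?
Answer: $\frac{24624}{49} - \frac{20160 \sqrt{33}}{11} \approx -10026.0$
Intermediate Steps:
$M{\left(n,w \right)} = -2 + 6 n$ ($M{\left(n,w \right)} = 6 n - 2 = -2 + 6 n$)
$864 \left(- \frac{57}{-98} - \frac{140}{\sqrt{68 + M{\left(11,-3 \right)}}}\right) = 864 \left(- \frac{57}{-98} - \frac{140}{\sqrt{68 + \left(-2 + 6 \cdot 11\right)}}\right) = 864 \left(\left(-57\right) \left(- \frac{1}{98}\right) - \frac{140}{\sqrt{68 + \left(-2 + 66\right)}}\right) = 864 \left(\frac{57}{98} - \frac{140}{\sqrt{68 + 64}}\right) = 864 \left(\frac{57}{98} - \frac{140}{\sqrt{132}}\right) = 864 \left(\frac{57}{98} - \frac{140}{2 \sqrt{33}}\right) = 864 \left(\frac{57}{98} - 140 \frac{\sqrt{33}}{66}\right) = 864 \left(\frac{57}{98} - \frac{70 \sqrt{33}}{33}\right) = \frac{24624}{49} - \frac{20160 \sqrt{33}}{11}$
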